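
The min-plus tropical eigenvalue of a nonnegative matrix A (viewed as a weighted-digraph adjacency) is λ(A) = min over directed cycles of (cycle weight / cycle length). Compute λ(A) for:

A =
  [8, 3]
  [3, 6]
λ(A) = 3

Enumerate directed cycles and compute their means (weight / length). Sample:
  cycle 0 → 0: weight = 8, length = 1, mean = 8/1 ≈ 8.000
  cycle 1 → 1: weight = 6, length = 1, mean = 6/1 ≈ 6.000
  cycle 0 → 1 → 0: weight = 6, length = 2, mean = 6/2 ≈ 3.000
  cycle 1 → 0 → 1: weight = 6, length = 2, mean = 6/2 ≈ 3.000
Minimum mean = 3.000, attained e.g. along the cycle 0 → 1 → 0 with weight 6 and length 2. So λ(A) = 6/2 = 3.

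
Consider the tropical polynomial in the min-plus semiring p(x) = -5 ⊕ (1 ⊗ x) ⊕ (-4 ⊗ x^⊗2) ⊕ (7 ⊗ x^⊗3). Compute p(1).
p(1) = -5

A tropical monomial a ⊗ x^⊗i evaluates to a + i · x. Evaluating each term at x = 1:
  Term 0 contributes -5 + 0 · 1 = -5
  Term 1 contributes 1 + 1 · 1 = 2
  Term 2 contributes -4 + 2 · 1 = -2
  Term 3 contributes 7 + 3 · 1 = 10
p(1) = ⊕ of these = min[-5, 2, -2, 10] = -5.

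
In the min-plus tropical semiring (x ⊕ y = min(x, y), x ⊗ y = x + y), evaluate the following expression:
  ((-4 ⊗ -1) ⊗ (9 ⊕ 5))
((-4 ⊗ -1) ⊗ (9 ⊕ 5)) = 0

Expand innermost to outermost. Recall ⊕ takes the minimum of its arguments and ⊗ takes their sum. Working out the expression ((-4 ⊗ -1) ⊗ (9 ⊕ 5)) gives 0.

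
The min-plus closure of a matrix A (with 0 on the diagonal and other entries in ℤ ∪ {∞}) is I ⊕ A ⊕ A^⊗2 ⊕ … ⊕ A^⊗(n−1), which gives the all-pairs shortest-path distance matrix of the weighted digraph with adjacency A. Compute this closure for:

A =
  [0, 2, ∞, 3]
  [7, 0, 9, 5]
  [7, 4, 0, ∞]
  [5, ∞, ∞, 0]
Closure =
  [0, 2, 11, 3]
  [7, 0, 9, 5]
  [7, 4, 0, 9]
  [5, 7, 16, 0]

This is the Floyd-Warshall all-pairs shortest-path computation. For each intermediate vertex k = 0, 1, …, 3, update dist[i][j] ← min(dist[i][j], dist[i][k] + dist[k][j]). The final matrix gives, for each (i, j), the minimum total weight of any directed path from i to j (possibly empty when i = j).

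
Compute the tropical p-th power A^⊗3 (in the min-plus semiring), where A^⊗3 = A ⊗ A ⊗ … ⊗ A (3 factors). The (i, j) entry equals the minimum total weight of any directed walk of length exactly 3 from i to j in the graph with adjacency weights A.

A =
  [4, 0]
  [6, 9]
A^⊗3 =
  [10, 6]
  [12, 10]

Each entry (A^⊗3)_ij equals the minimum over all length-3 walks i = v_0 → v_1 → … → v_3 = j of Σ_t A[v_t][v_{t+1}]. For example, for (i, j) = (0, 1) we minimise over 4 possible intermediate vertex sequences; the minimum is 6, attained along the walk 0 → 1 → 0 → 1.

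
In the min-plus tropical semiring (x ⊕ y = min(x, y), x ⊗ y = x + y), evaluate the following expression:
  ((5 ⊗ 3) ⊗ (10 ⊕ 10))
((5 ⊗ 3) ⊗ (10 ⊕ 10)) = 18

Expand innermost to outermost. Recall ⊕ takes the minimum of its arguments and ⊗ takes their sum. Working out the expression ((5 ⊗ 3) ⊗ (10 ⊕ 10)) gives 18.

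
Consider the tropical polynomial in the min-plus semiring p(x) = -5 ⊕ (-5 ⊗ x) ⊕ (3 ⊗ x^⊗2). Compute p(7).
p(7) = -5

A tropical monomial a ⊗ x^⊗i evaluates to a + i · x. Evaluating each term at x = 7:
  Term 0 contributes -5 + 0 · 7 = -5
  Term 1 contributes -5 + 1 · 7 = 2
  Term 2 contributes 3 + 2 · 7 = 17
p(7) = ⊕ of these = min[-5, 2, 17] = -5.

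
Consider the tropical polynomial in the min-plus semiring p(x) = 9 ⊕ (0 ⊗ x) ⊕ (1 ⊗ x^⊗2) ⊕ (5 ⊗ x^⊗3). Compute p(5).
p(5) = 5

A tropical monomial a ⊗ x^⊗i evaluates to a + i · x. Evaluating each term at x = 5:
  Term 0 contributes 9 + 0 · 5 = 9
  Term 1 contributes 0 + 1 · 5 = 5
  Term 2 contributes 1 + 2 · 5 = 11
  Term 3 contributes 5 + 3 · 5 = 20
p(5) = ⊕ of these = min[9, 5, 11, 20] = 5.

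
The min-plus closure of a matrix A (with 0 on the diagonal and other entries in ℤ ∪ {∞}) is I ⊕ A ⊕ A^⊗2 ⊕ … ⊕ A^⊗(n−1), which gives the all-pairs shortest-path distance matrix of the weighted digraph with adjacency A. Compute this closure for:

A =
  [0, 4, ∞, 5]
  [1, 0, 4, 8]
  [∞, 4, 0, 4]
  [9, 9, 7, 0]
Closure =
  [0, 4, 8, 5]
  [1, 0, 4, 6]
  [5, 4, 0, 4]
  [9, 9, 7, 0]

This is the Floyd-Warshall all-pairs shortest-path computation. For each intermediate vertex k = 0, 1, …, 3, update dist[i][j] ← min(dist[i][j], dist[i][k] + dist[k][j]). The final matrix gives, for each (i, j), the minimum total weight of any directed path from i to j (possibly empty when i = j).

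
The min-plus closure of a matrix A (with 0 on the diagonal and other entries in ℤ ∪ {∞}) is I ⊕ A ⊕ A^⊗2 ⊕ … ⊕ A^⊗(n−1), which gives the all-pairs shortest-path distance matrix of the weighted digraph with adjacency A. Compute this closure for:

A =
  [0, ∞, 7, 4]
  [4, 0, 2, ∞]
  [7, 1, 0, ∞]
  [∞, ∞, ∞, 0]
Closure =
  [0, 8, 7, 4]
  [4, 0, 2, 8]
  [5, 1, 0, 9]
  [∞, ∞, ∞, 0]

This is the Floyd-Warshall all-pairs shortest-path computation. For each intermediate vertex k = 0, 1, …, 3, update dist[i][j] ← min(dist[i][j], dist[i][k] + dist[k][j]). The final matrix gives, for each (i, j), the minimum total weight of any directed path from i to j (possibly empty when i = j).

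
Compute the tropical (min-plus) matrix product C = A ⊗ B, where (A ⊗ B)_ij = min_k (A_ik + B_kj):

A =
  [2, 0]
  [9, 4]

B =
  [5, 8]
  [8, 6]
A ⊗ B =
  [7, 6]
  [12, 10]

Apply the min-plus product entry-by-entry:
  C[0][0] = min over k of (A[0][0] + B[0][0] = 2 + 5 = 7, A[0][1] + B[1][0] = 0 + 8 = 8) = 7 (attained at k = 0)
  C[0][1] = min over k of (A[0][0] + B[0][1] = 2 + 8 = 10, A[0][1] + B[1][1] = 0 + 6 = 6) = 6 (attained at k = 1)
  C[1][0] = min over k of (A[1][0] + B[0][0] = 9 + 5 = 14, A[1][1] + B[1][0] = 4 + 8 = 12) = 12 (attained at k = 1)
  C[1][1] = min over k of (A[1][0] + B[0][1] = 9 + 8 = 17, A[1][1] + B[1][1] = 4 + 6 = 10) = 10 (attained at k = 1)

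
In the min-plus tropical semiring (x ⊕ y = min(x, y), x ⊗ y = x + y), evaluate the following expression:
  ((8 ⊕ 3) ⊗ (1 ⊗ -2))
((8 ⊕ 3) ⊗ (1 ⊗ -2)) = 2

Expand innermost to outermost. Recall ⊕ takes the minimum of its arguments and ⊗ takes their sum. Working out the expression ((8 ⊕ 3) ⊗ (1 ⊗ -2)) gives 2.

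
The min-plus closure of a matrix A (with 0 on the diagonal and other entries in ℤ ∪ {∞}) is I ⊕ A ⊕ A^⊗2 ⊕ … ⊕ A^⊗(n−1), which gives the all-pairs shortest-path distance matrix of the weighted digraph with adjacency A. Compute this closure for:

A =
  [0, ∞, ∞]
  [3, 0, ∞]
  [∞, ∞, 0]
Closure =
  [0, ∞, ∞]
  [3, 0, ∞]
  [∞, ∞, 0]

This is the Floyd-Warshall all-pairs shortest-path computation. For each intermediate vertex k = 0, 1, …, 2, update dist[i][j] ← min(dist[i][j], dist[i][k] + dist[k][j]). The final matrix gives, for each (i, j), the minimum total weight of any directed path from i to j (possibly empty when i = j).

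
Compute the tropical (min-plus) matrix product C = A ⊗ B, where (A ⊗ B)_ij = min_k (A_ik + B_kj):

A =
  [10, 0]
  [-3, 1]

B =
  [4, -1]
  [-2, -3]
A ⊗ B =
  [-2, -3]
  [-1, -4]

Apply the min-plus product entry-by-entry:
  C[0][0] = min over k of (A[0][0] + B[0][0] = 10 + 4 = 14, A[0][1] + B[1][0] = 0 + -2 = -2) = -2 (attained at k = 1)
  C[0][1] = min over k of (A[0][0] + B[0][1] = 10 + -1 = 9, A[0][1] + B[1][1] = 0 + -3 = -3) = -3 (attained at k = 1)
  C[1][0] = min over k of (A[1][0] + B[0][0] = -3 + 4 = 1, A[1][1] + B[1][0] = 1 + -2 = -1) = -1 (attained at k = 1)
  C[1][1] = min over k of (A[1][0] + B[0][1] = -3 + -1 = -4, A[1][1] + B[1][1] = 1 + -3 = -2) = -4 (attained at k = 0)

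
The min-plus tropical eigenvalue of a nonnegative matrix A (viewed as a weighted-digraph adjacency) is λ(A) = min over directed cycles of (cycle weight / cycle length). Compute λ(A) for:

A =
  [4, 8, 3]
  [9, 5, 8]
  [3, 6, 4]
λ(A) = 3

Enumerate directed cycles and compute their means (weight / length). Sample:
  cycle 0 → 0: weight = 4, length = 1, mean = 4/1 ≈ 4.000
  cycle 1 → 1: weight = 5, length = 1, mean = 5/1 ≈ 5.000
  cycle 2 → 2: weight = 4, length = 1, mean = 4/1 ≈ 4.000
  cycle 0 → 1 → 0: weight = 17, length = 2, mean = 17/2 ≈ 8.500
  cycle 0 → 2 → 0: weight = 6, length = 2, mean = 6/2 ≈ 3.000
  cycle 1 → 0 → 1: weight = 17, length = 2, mean = 17/2 ≈ 8.500
Minimum mean = 3.000, attained e.g. along the cycle 0 → 2 → 0 with weight 6 and length 2. So λ(A) = 6/2 = 3.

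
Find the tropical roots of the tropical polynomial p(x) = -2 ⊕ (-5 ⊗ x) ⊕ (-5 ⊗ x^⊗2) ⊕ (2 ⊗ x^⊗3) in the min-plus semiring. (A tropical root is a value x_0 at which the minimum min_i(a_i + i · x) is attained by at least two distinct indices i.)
Roots: {-7, 0, 3}

Each tropical root is a break point of the lower envelope of the lines y = a_i + i · x (there are 4 lines, with slopes 0, 1, ..., 3). Only the lines that attain the minimum somewhere contribute to roots; other lines are dominated. Here the surviving (envelope) indices are i = 3, i = 2, i = 1, i = 0.
Intersections between consecutive envelope lines give the roots: for adjacent envelope indices i < j the intersection is x = (a_i − a_j) / (j − i). Reading off the sorted break points: {-7, 0, 3}.
Verification: at each break x_0, at least two indices attain the minimum of min_i(a_i + i · x_0).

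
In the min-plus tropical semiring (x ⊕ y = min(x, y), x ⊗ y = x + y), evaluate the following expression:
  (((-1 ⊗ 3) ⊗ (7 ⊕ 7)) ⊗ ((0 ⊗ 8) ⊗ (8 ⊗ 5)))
(((-1 ⊗ 3) ⊗ (7 ⊕ 7)) ⊗ ((0 ⊗ 8) ⊗ (8 ⊗ 5))) = 30

Expand innermost to outermost. Recall ⊕ takes the minimum of its arguments and ⊗ takes their sum. Working out the expression (((-1 ⊗ 3) ⊗ (7 ⊕ 7)) ⊗ ((0 ⊗ 8) ⊗ (8 ⊗ 5))) gives 30.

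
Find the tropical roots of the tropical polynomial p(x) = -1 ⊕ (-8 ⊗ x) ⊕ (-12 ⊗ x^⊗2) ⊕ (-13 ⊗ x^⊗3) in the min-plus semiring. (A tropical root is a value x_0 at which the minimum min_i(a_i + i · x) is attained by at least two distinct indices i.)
Roots: {1, 4, 7}

Each tropical root is a break point of the lower envelope of the lines y = a_i + i · x (there are 4 lines, with slopes 0, 1, ..., 3). Only the lines that attain the minimum somewhere contribute to roots; other lines are dominated. Here the surviving (envelope) indices are i = 3, i = 2, i = 1, i = 0.
Intersections between consecutive envelope lines give the roots: for adjacent envelope indices i < j the intersection is x = (a_i − a_j) / (j − i). Reading off the sorted break points: {1, 4, 7}.
Verification: at each break x_0, at least two indices attain the minimum of min_i(a_i + i · x_0).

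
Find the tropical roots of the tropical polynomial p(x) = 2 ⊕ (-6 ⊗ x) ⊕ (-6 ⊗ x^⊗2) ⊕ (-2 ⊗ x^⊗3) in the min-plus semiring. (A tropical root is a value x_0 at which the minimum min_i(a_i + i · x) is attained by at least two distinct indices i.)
Roots: {-4, 0, 8}

Each tropical root is a break point of the lower envelope of the lines y = a_i + i · x (there are 4 lines, with slopes 0, 1, ..., 3). Only the lines that attain the minimum somewhere contribute to roots; other lines are dominated. Here the surviving (envelope) indices are i = 3, i = 2, i = 1, i = 0.
Intersections between consecutive envelope lines give the roots: for adjacent envelope indices i < j the intersection is x = (a_i − a_j) / (j − i). Reading off the sorted break points: {-4, 0, 8}.
Verification: at each break x_0, at least two indices attain the minimum of min_i(a_i + i · x_0).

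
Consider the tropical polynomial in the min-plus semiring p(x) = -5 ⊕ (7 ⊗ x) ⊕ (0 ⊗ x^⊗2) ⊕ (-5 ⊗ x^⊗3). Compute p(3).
p(3) = -5

A tropical monomial a ⊗ x^⊗i evaluates to a + i · x. Evaluating each term at x = 3:
  Term 0 contributes -5 + 0 · 3 = -5
  Term 1 contributes 7 + 1 · 3 = 10
  Term 2 contributes 0 + 2 · 3 = 6
  Term 3 contributes -5 + 3 · 3 = 4
p(3) = ⊕ of these = min[-5, 10, 6, 4] = -5.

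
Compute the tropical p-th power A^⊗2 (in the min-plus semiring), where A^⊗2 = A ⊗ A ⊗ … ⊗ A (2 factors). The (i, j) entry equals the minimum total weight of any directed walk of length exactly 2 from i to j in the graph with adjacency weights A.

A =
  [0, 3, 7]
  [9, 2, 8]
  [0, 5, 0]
A^⊗2 =
  [0, 3, 7]
  [8, 4, 8]
  [0, 3, 0]

Each entry (A^⊗2)_ij equals the minimum over all length-2 walks i = v_0 → v_1 → … → v_2 = j of Σ_t A[v_t][v_{t+1}]. For example, for (i, j) = (0, 2) we minimise over 3 possible intermediate vertex sequences; the minimum is 7, attained along the walk 0 → 0 → 2.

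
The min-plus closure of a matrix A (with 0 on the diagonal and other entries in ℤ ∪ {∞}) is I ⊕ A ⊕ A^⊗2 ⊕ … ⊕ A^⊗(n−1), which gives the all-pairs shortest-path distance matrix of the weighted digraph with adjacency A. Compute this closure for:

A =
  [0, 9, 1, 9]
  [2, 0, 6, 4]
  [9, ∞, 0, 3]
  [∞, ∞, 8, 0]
Closure =
  [0, 9, 1, 4]
  [2, 0, 3, 4]
  [9, 18, 0, 3]
  [17, 26, 8, 0]

This is the Floyd-Warshall all-pairs shortest-path computation. For each intermediate vertex k = 0, 1, …, 3, update dist[i][j] ← min(dist[i][j], dist[i][k] + dist[k][j]). The final matrix gives, for each (i, j), the minimum total weight of any directed path from i to j (possibly empty when i = j).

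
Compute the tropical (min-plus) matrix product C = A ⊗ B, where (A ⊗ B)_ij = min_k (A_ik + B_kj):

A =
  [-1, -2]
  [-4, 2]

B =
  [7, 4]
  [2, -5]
A ⊗ B =
  [0, -7]
  [3, -3]

Apply the min-plus product entry-by-entry:
  C[0][0] = min over k of (A[0][0] + B[0][0] = -1 + 7 = 6, A[0][1] + B[1][0] = -2 + 2 = 0) = 0 (attained at k = 1)
  C[0][1] = min over k of (A[0][0] + B[0][1] = -1 + 4 = 3, A[0][1] + B[1][1] = -2 + -5 = -7) = -7 (attained at k = 1)
  C[1][0] = min over k of (A[1][0] + B[0][0] = -4 + 7 = 3, A[1][1] + B[1][0] = 2 + 2 = 4) = 3 (attained at k = 0)
  C[1][1] = min over k of (A[1][0] + B[0][1] = -4 + 4 = 0, A[1][1] + B[1][1] = 2 + -5 = -3) = -3 (attained at k = 1)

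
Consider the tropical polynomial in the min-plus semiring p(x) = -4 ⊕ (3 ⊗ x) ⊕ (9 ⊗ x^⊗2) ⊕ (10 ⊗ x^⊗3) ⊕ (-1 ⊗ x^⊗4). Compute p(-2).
p(-2) = -9

A tropical monomial a ⊗ x^⊗i evaluates to a + i · x. Evaluating each term at x = -2:
  Term 0 contributes -4 + 0 · -2 = -4
  Term 1 contributes 3 + 1 · -2 = 1
  Term 2 contributes 9 + 2 · -2 = 5
  Term 3 contributes 10 + 3 · -2 = 4
  Term 4 contributes -1 + 4 · -2 = -9
p(-2) = ⊕ of these = min[-4, 1, 5, 4, -9] = -9.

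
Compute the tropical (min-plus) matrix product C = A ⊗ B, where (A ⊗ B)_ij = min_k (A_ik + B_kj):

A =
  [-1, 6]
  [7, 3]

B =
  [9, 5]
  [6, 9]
A ⊗ B =
  [8, 4]
  [9, 12]

Apply the min-plus product entry-by-entry:
  C[0][0] = min over k of (A[0][0] + B[0][0] = -1 + 9 = 8, A[0][1] + B[1][0] = 6 + 6 = 12) = 8 (attained at k = 0)
  C[0][1] = min over k of (A[0][0] + B[0][1] = -1 + 5 = 4, A[0][1] + B[1][1] = 6 + 9 = 15) = 4 (attained at k = 0)
  C[1][0] = min over k of (A[1][0] + B[0][0] = 7 + 9 = 16, A[1][1] + B[1][0] = 3 + 6 = 9) = 9 (attained at k = 1)
  C[1][1] = min over k of (A[1][0] + B[0][1] = 7 + 5 = 12, A[1][1] + B[1][1] = 3 + 9 = 12) = 12 (attained at k = 0)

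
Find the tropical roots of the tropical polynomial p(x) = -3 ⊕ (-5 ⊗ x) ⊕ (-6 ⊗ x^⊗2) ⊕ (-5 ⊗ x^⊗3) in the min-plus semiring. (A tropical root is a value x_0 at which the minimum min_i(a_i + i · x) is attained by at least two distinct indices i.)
Roots: {-1, 1, 2}

Each tropical root is a break point of the lower envelope of the lines y = a_i + i · x (there are 4 lines, with slopes 0, 1, ..., 3). Only the lines that attain the minimum somewhere contribute to roots; other lines are dominated. Here the surviving (envelope) indices are i = 3, i = 2, i = 1, i = 0.
Intersections between consecutive envelope lines give the roots: for adjacent envelope indices i < j the intersection is x = (a_i − a_j) / (j − i). Reading off the sorted break points: {-1, 1, 2}.
Verification: at each break x_0, at least two indices attain the minimum of min_i(a_i + i · x_0).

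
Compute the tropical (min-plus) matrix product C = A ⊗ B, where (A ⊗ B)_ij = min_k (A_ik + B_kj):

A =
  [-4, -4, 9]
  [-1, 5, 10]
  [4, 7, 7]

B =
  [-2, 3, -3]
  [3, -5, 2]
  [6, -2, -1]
A ⊗ B =
  [-6, -9, -7]
  [-3, 0, -4]
  [2, 2, 1]

Apply the min-plus product entry-by-entry:
  C[0][0] = min over k of (A[0][0] + B[0][0] = -4 + -2 = -6, A[0][1] + B[1][0] = -4 + 3 = -1, A[0][2] + B[2][0] = 9 + 6 = 15) = -6 (attained at k = 0)
  C[0][1] = min over k of (A[0][0] + B[0][1] = -4 + 3 = -1, A[0][1] + B[1][1] = -4 + -5 = -9, A[0][2] + B[2][1] = 9 + -2 = 7) = -9 (attained at k = 1)
  C[0][2] = min over k of (A[0][0] + B[0][2] = -4 + -3 = -7, A[0][1] + B[1][2] = -4 + 2 = -2, A[0][2] + B[2][2] = 9 + -1 = 8) = -7 (attained at k = 0)
  C[1][0] = min over k of (A[1][0] + B[0][0] = -1 + -2 = -3, A[1][1] + B[1][0] = 5 + 3 = 8, A[1][2] + B[2][0] = 10 + 6 = 16) = -3 (attained at k = 0)
  C[1][1] = min over k of (A[1][0] + B[0][1] = -1 + 3 = 2, A[1][1] + B[1][1] = 5 + -5 = 0, A[1][2] + B[2][1] = 10 + -2 = 8) = 0 (attained at k = 1)
  C[1][2] = min over k of (A[1][0] + B[0][2] = -1 + -3 = -4, A[1][1] + B[1][2] = 5 + 2 = 7, A[1][2] + B[2][2] = 10 + -1 = 9) = -4 (attained at k = 0)
  C[2][0] = min over k of (A[2][0] + B[0][0] = 4 + -2 = 2, A[2][1] + B[1][0] = 7 + 3 = 10, A[2][2] + B[2][0] = 7 + 6 = 13) = 2 (attained at k = 0)
  C[2][1] = min over k of (A[2][0] + B[0][1] = 4 + 3 = 7, A[2][1] + B[1][1] = 7 + -5 = 2, A[2][2] + B[2][1] = 7 + -2 = 5) = 2 (attained at k = 1)
  C[2][2] = min over k of (A[2][0] + B[0][2] = 4 + -3 = 1, A[2][1] + B[1][2] = 7 + 2 = 9, A[2][2] + B[2][2] = 7 + -1 = 6) = 1 (attained at k = 0)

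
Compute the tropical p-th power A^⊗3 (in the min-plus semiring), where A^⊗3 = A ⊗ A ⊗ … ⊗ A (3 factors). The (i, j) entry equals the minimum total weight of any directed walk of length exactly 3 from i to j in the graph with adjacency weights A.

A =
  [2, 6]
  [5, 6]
A^⊗3 =
  [6, 10]
  [9, 13]

Each entry (A^⊗3)_ij equals the minimum over all length-3 walks i = v_0 → v_1 → … → v_3 = j of Σ_t A[v_t][v_{t+1}]. For example, for (i, j) = (0, 1) we minimise over 4 possible intermediate vertex sequences; the minimum is 10, attained along the walk 0 → 0 → 0 → 1.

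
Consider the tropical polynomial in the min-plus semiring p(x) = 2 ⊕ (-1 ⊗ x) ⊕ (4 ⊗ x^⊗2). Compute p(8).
p(8) = 2

A tropical monomial a ⊗ x^⊗i evaluates to a + i · x. Evaluating each term at x = 8:
  Term 0 contributes 2 + 0 · 8 = 2
  Term 1 contributes -1 + 1 · 8 = 7
  Term 2 contributes 4 + 2 · 8 = 20
p(8) = ⊕ of these = min[2, 7, 20] = 2.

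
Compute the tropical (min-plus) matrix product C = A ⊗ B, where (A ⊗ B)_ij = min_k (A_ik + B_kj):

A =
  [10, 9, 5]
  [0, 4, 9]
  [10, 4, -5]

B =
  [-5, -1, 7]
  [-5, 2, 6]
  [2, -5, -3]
A ⊗ B =
  [4, 0, 2]
  [-5, -1, 6]
  [-3, -10, -8]

Apply the min-plus product entry-by-entry:
  C[0][0] = min over k of (A[0][0] + B[0][0] = 10 + -5 = 5, A[0][1] + B[1][0] = 9 + -5 = 4, A[0][2] + B[2][0] = 5 + 2 = 7) = 4 (attained at k = 1)
  C[0][1] = min over k of (A[0][0] + B[0][1] = 10 + -1 = 9, A[0][1] + B[1][1] = 9 + 2 = 11, A[0][2] + B[2][1] = 5 + -5 = 0) = 0 (attained at k = 2)
  C[0][2] = min over k of (A[0][0] + B[0][2] = 10 + 7 = 17, A[0][1] + B[1][2] = 9 + 6 = 15, A[0][2] + B[2][2] = 5 + -3 = 2) = 2 (attained at k = 2)
  C[1][0] = min over k of (A[1][0] + B[0][0] = 0 + -5 = -5, A[1][1] + B[1][0] = 4 + -5 = -1, A[1][2] + B[2][0] = 9 + 2 = 11) = -5 (attained at k = 0)
  C[1][1] = min over k of (A[1][0] + B[0][1] = 0 + -1 = -1, A[1][1] + B[1][1] = 4 + 2 = 6, A[1][2] + B[2][1] = 9 + -5 = 4) = -1 (attained at k = 0)
  C[1][2] = min over k of (A[1][0] + B[0][2] = 0 + 7 = 7, A[1][1] + B[1][2] = 4 + 6 = 10, A[1][2] + B[2][2] = 9 + -3 = 6) = 6 (attained at k = 2)
  C[2][0] = min over k of (A[2][0] + B[0][0] = 10 + -5 = 5, A[2][1] + B[1][0] = 4 + -5 = -1, A[2][2] + B[2][0] = -5 + 2 = -3) = -3 (attained at k = 2)
  C[2][1] = min over k of (A[2][0] + B[0][1] = 10 + -1 = 9, A[2][1] + B[1][1] = 4 + 2 = 6, A[2][2] + B[2][1] = -5 + -5 = -10) = -10 (attained at k = 2)
  C[2][2] = min over k of (A[2][0] + B[0][2] = 10 + 7 = 17, A[2][1] + B[1][2] = 4 + 6 = 10, A[2][2] + B[2][2] = -5 + -3 = -8) = -8 (attained at k = 2)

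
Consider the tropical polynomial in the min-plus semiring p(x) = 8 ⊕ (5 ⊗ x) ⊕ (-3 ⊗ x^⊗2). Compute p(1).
p(1) = -1

A tropical monomial a ⊗ x^⊗i evaluates to a + i · x. Evaluating each term at x = 1:
  Term 0 contributes 8 + 0 · 1 = 8
  Term 1 contributes 5 + 1 · 1 = 6
  Term 2 contributes -3 + 2 · 1 = -1
p(1) = ⊕ of these = min[8, 6, -1] = -1.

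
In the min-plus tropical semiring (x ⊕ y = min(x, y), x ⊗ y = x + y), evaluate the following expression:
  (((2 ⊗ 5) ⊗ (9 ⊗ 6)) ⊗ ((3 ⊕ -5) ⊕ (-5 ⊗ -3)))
(((2 ⊗ 5) ⊗ (9 ⊗ 6)) ⊗ ((3 ⊕ -5) ⊕ (-5 ⊗ -3))) = 14

Expand innermost to outermost. Recall ⊕ takes the minimum of its arguments and ⊗ takes their sum. Working out the expression (((2 ⊗ 5) ⊗ (9 ⊗ 6)) ⊗ ((3 ⊕ -5) ⊕ (-5 ⊗ -3))) gives 14.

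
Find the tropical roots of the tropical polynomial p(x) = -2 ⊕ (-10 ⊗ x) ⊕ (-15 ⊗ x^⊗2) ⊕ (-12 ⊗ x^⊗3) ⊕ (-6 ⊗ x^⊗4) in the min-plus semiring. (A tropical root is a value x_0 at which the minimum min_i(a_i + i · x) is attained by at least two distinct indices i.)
Roots: {-6, -3, 5, 8}

Each tropical root is a break point of the lower envelope of the lines y = a_i + i · x (there are 5 lines, with slopes 0, 1, ..., 4). Only the lines that attain the minimum somewhere contribute to roots; other lines are dominated. Here the surviving (envelope) indices are i = 4, i = 3, i = 2, i = 1, i = 0.
Intersections between consecutive envelope lines give the roots: for adjacent envelope indices i < j the intersection is x = (a_i − a_j) / (j − i). Reading off the sorted break points: {-6, -3, 5, 8}.
Verification: at each break x_0, at least two indices attain the minimum of min_i(a_i + i · x_0).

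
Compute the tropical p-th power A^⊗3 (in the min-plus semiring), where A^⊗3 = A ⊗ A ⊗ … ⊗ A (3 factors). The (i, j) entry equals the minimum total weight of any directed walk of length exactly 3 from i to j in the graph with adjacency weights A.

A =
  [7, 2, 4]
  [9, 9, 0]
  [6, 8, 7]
A^⊗3 =
  [8, 10, 9]
  [13, 8, 8]
  [14, 15, 8]

Each entry (A^⊗3)_ij equals the minimum over all length-3 walks i = v_0 → v_1 → … → v_3 = j of Σ_t A[v_t][v_{t+1}]. For example, for (i, j) = (0, 2) we minimise over 9 possible intermediate vertex sequences; the minimum is 9, attained along the walk 0 → 0 → 1 → 2.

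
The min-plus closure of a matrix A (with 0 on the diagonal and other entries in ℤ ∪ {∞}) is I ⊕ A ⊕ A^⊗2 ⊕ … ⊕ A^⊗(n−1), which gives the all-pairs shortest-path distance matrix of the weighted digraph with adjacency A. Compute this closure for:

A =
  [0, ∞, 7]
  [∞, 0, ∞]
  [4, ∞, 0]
Closure =
  [0, ∞, 7]
  [∞, 0, ∞]
  [4, ∞, 0]

This is the Floyd-Warshall all-pairs shortest-path computation. For each intermediate vertex k = 0, 1, …, 2, update dist[i][j] ← min(dist[i][j], dist[i][k] + dist[k][j]). The final matrix gives, for each (i, j), the minimum total weight of any directed path from i to j (possibly empty when i = j).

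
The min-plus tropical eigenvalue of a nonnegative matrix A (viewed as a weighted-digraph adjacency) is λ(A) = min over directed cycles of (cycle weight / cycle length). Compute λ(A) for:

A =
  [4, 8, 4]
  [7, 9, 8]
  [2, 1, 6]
λ(A) = 3

Enumerate directed cycles and compute their means (weight / length). Sample:
  cycle 0 → 0: weight = 4, length = 1, mean = 4/1 ≈ 4.000
  cycle 1 → 1: weight = 9, length = 1, mean = 9/1 ≈ 9.000
  cycle 2 → 2: weight = 6, length = 1, mean = 6/1 ≈ 6.000
  cycle 0 → 1 → 0: weight = 15, length = 2, mean = 15/2 ≈ 7.500
  cycle 0 → 2 → 0: weight = 6, length = 2, mean = 6/2 ≈ 3.000
  cycle 1 → 0 → 1: weight = 15, length = 2, mean = 15/2 ≈ 7.500
Minimum mean = 3.000, attained e.g. along the cycle 0 → 2 → 0 with weight 6 and length 2. So λ(A) = 6/2 = 3.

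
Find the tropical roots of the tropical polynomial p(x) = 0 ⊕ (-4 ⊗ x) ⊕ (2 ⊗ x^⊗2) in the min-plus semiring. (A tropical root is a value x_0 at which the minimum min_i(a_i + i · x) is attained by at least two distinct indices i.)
Roots: {-6, 4}

Each tropical root is a break point of the lower envelope of the lines y = a_i + i · x (there are 3 lines, with slopes 0, 1, ..., 2). Only the lines that attain the minimum somewhere contribute to roots; other lines are dominated. Here the surviving (envelope) indices are i = 2, i = 1, i = 0.
Intersections between consecutive envelope lines give the roots: for adjacent envelope indices i < j the intersection is x = (a_i − a_j) / (j − i). Reading off the sorted break points: {-6, 4}.
Verification: at each break x_0, at least two indices attain the minimum of min_i(a_i + i · x_0).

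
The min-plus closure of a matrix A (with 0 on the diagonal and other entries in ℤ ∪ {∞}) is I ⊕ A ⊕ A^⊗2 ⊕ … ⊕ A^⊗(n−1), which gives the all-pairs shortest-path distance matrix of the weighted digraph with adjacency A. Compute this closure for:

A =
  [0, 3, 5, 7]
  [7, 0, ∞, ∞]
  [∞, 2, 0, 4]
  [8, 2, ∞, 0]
Closure =
  [0, 3, 5, 7]
  [7, 0, 12, 14]
  [9, 2, 0, 4]
  [8, 2, 13, 0]

This is the Floyd-Warshall all-pairs shortest-path computation. For each intermediate vertex k = 0, 1, …, 3, update dist[i][j] ← min(dist[i][j], dist[i][k] + dist[k][j]). The final matrix gives, for each (i, j), the minimum total weight of any directed path from i to j (possibly empty when i = j).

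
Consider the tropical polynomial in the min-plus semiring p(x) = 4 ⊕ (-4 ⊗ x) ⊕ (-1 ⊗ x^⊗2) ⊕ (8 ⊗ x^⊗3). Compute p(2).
p(2) = -2

A tropical monomial a ⊗ x^⊗i evaluates to a + i · x. Evaluating each term at x = 2:
  Term 0 contributes 4 + 0 · 2 = 4
  Term 1 contributes -4 + 1 · 2 = -2
  Term 2 contributes -1 + 2 · 2 = 3
  Term 3 contributes 8 + 3 · 2 = 14
p(2) = ⊕ of these = min[4, -2, 3, 14] = -2.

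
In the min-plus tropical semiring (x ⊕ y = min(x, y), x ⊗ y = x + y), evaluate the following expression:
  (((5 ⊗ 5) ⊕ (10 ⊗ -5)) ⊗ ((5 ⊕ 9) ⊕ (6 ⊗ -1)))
(((5 ⊗ 5) ⊕ (10 ⊗ -5)) ⊗ ((5 ⊕ 9) ⊕ (6 ⊗ -1))) = 10

Expand innermost to outermost. Recall ⊕ takes the minimum of its arguments and ⊗ takes their sum. Working out the expression (((5 ⊗ 5) ⊕ (10 ⊗ -5)) ⊗ ((5 ⊕ 9) ⊕ (6 ⊗ -1))) gives 10.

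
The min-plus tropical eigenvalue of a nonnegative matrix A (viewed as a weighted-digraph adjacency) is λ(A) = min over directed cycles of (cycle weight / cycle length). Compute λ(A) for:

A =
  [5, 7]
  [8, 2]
λ(A) = 2

Enumerate directed cycles and compute their means (weight / length). Sample:
  cycle 0 → 0: weight = 5, length = 1, mean = 5/1 ≈ 5.000
  cycle 1 → 1: weight = 2, length = 1, mean = 2/1 ≈ 2.000
  cycle 0 → 1 → 0: weight = 15, length = 2, mean = 15/2 ≈ 7.500
  cycle 1 → 0 → 1: weight = 15, length = 2, mean = 15/2 ≈ 7.500
Minimum mean = 2.000, attained e.g. along the cycle 1 → 1 with weight 2 and length 1. So λ(A) = 2/1 = 2.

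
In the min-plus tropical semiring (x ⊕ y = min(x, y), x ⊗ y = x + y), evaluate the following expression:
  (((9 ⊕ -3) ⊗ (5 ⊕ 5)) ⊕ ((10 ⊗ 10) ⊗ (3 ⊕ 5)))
(((9 ⊕ -3) ⊗ (5 ⊕ 5)) ⊕ ((10 ⊗ 10) ⊗ (3 ⊕ 5))) = 2

Expand innermost to outermost. Recall ⊕ takes the minimum of its arguments and ⊗ takes their sum. Working out the expression (((9 ⊕ -3) ⊗ (5 ⊕ 5)) ⊕ ((10 ⊗ 10) ⊗ (3 ⊕ 5))) gives 2.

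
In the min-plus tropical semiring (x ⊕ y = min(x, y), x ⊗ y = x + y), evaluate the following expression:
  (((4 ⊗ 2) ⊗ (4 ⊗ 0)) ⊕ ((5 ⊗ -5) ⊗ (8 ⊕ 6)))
(((4 ⊗ 2) ⊗ (4 ⊗ 0)) ⊕ ((5 ⊗ -5) ⊗ (8 ⊕ 6))) = 6

Expand innermost to outermost. Recall ⊕ takes the minimum of its arguments and ⊗ takes their sum. Working out the expression (((4 ⊗ 2) ⊗ (4 ⊗ 0)) ⊕ ((5 ⊗ -5) ⊗ (8 ⊕ 6))) gives 6.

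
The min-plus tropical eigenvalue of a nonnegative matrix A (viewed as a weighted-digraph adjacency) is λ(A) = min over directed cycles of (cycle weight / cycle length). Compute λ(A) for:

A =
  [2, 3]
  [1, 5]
λ(A) = 2

Enumerate directed cycles and compute their means (weight / length). Sample:
  cycle 0 → 0: weight = 2, length = 1, mean = 2/1 ≈ 2.000
  cycle 1 → 1: weight = 5, length = 1, mean = 5/1 ≈ 5.000
  cycle 0 → 1 → 0: weight = 4, length = 2, mean = 4/2 ≈ 2.000
  cycle 1 → 0 → 1: weight = 4, length = 2, mean = 4/2 ≈ 2.000
Minimum mean = 2.000, attained e.g. along the cycle 0 → 0 with weight 2 and length 1. So λ(A) = 2/1 = 2.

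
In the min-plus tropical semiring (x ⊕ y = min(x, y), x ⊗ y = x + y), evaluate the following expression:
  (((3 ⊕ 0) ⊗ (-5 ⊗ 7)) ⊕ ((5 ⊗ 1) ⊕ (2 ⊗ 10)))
(((3 ⊕ 0) ⊗ (-5 ⊗ 7)) ⊕ ((5 ⊗ 1) ⊕ (2 ⊗ 10))) = 2

Expand innermost to outermost. Recall ⊕ takes the minimum of its arguments and ⊗ takes their sum. Working out the expression (((3 ⊕ 0) ⊗ (-5 ⊗ 7)) ⊕ ((5 ⊗ 1) ⊕ (2 ⊗ 10))) gives 2.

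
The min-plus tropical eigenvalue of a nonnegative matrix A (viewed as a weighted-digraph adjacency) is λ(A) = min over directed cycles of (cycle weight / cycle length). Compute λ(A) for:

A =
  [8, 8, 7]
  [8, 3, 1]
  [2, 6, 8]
λ(A) = 3

Enumerate directed cycles and compute their means (weight / length). Sample:
  cycle 0 → 0: weight = 8, length = 1, mean = 8/1 ≈ 8.000
  cycle 1 → 1: weight = 3, length = 1, mean = 3/1 ≈ 3.000
  cycle 2 → 2: weight = 8, length = 1, mean = 8/1 ≈ 8.000
  cycle 0 → 1 → 0: weight = 16, length = 2, mean = 16/2 ≈ 8.000
  cycle 0 → 2 → 0: weight = 9, length = 2, mean = 9/2 ≈ 4.500
  cycle 1 → 0 → 1: weight = 16, length = 2, mean = 16/2 ≈ 8.000
Minimum mean = 3.000, attained e.g. along the cycle 1 → 1 with weight 3 and length 1. So λ(A) = 3/1 = 3.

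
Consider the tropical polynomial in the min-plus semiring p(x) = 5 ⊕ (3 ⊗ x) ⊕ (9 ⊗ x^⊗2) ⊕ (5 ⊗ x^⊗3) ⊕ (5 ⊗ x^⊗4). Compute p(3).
p(3) = 5

A tropical monomial a ⊗ x^⊗i evaluates to a + i · x. Evaluating each term at x = 3:
  Term 0 contributes 5 + 0 · 3 = 5
  Term 1 contributes 3 + 1 · 3 = 6
  Term 2 contributes 9 + 2 · 3 = 15
  Term 3 contributes 5 + 3 · 3 = 14
  Term 4 contributes 5 + 4 · 3 = 17
p(3) = ⊕ of these = min[5, 6, 15, 14, 17] = 5.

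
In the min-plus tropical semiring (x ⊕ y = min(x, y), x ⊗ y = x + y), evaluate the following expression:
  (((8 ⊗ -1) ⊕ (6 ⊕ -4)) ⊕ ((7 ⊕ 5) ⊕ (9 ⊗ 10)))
(((8 ⊗ -1) ⊕ (6 ⊕ -4)) ⊕ ((7 ⊕ 5) ⊕ (9 ⊗ 10))) = -4

Expand innermost to outermost. Recall ⊕ takes the minimum of its arguments and ⊗ takes their sum. Working out the expression (((8 ⊗ -1) ⊕ (6 ⊕ -4)) ⊕ ((7 ⊕ 5) ⊕ (9 ⊗ 10))) gives -4.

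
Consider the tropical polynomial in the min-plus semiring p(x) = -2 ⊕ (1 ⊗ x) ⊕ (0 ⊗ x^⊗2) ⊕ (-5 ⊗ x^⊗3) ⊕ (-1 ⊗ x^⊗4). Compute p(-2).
p(-2) = -11

A tropical monomial a ⊗ x^⊗i evaluates to a + i · x. Evaluating each term at x = -2:
  Term 0 contributes -2 + 0 · -2 = -2
  Term 1 contributes 1 + 1 · -2 = -1
  Term 2 contributes 0 + 2 · -2 = -4
  Term 3 contributes -5 + 3 · -2 = -11
  Term 4 contributes -1 + 4 · -2 = -9
p(-2) = ⊕ of these = min[-2, -1, -4, -11, -9] = -11.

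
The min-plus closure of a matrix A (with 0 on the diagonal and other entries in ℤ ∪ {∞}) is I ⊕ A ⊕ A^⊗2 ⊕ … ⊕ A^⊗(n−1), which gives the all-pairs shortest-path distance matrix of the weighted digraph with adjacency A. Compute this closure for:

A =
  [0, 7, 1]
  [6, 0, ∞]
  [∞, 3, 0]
Closure =
  [0, 4, 1]
  [6, 0, 7]
  [9, 3, 0]

This is the Floyd-Warshall all-pairs shortest-path computation. For each intermediate vertex k = 0, 1, …, 2, update dist[i][j] ← min(dist[i][j], dist[i][k] + dist[k][j]). The final matrix gives, for each (i, j), the minimum total weight of any directed path from i to j (possibly empty when i = j).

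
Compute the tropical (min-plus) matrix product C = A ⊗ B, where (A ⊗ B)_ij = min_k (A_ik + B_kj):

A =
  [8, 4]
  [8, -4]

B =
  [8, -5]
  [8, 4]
A ⊗ B =
  [12, 3]
  [4, 0]

Apply the min-plus product entry-by-entry:
  C[0][0] = min over k of (A[0][0] + B[0][0] = 8 + 8 = 16, A[0][1] + B[1][0] = 4 + 8 = 12) = 12 (attained at k = 1)
  C[0][1] = min over k of (A[0][0] + B[0][1] = 8 + -5 = 3, A[0][1] + B[1][1] = 4 + 4 = 8) = 3 (attained at k = 0)
  C[1][0] = min over k of (A[1][0] + B[0][0] = 8 + 8 = 16, A[1][1] + B[1][0] = -4 + 8 = 4) = 4 (attained at k = 1)
  C[1][1] = min over k of (A[1][0] + B[0][1] = 8 + -5 = 3, A[1][1] + B[1][1] = -4 + 4 = 0) = 0 (attained at k = 1)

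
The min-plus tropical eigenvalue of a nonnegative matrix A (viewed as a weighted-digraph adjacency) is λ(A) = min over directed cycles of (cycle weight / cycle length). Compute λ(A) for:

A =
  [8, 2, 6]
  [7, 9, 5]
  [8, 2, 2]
λ(A) = 2

Enumerate directed cycles and compute their means (weight / length). Sample:
  cycle 0 → 0: weight = 8, length = 1, mean = 8/1 ≈ 8.000
  cycle 1 → 1: weight = 9, length = 1, mean = 9/1 ≈ 9.000
  cycle 2 → 2: weight = 2, length = 1, mean = 2/1 ≈ 2.000
  cycle 0 → 1 → 0: weight = 9, length = 2, mean = 9/2 ≈ 4.500
  cycle 0 → 2 → 0: weight = 14, length = 2, mean = 14/2 ≈ 7.000
  cycle 1 → 0 → 1: weight = 9, length = 2, mean = 9/2 ≈ 4.500
Minimum mean = 2.000, attained e.g. along the cycle 2 → 2 with weight 2 and length 1. So λ(A) = 2/1 = 2.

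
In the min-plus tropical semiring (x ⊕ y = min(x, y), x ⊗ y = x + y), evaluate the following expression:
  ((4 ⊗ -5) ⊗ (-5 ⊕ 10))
((4 ⊗ -5) ⊗ (-5 ⊕ 10)) = -6

Expand innermost to outermost. Recall ⊕ takes the minimum of its arguments and ⊗ takes their sum. Working out the expression ((4 ⊗ -5) ⊗ (-5 ⊕ 10)) gives -6.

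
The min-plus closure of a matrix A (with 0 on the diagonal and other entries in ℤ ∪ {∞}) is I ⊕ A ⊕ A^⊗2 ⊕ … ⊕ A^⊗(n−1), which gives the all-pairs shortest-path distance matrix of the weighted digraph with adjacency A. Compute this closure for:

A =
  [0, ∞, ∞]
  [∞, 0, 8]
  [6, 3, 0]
Closure =
  [0, ∞, ∞]
  [14, 0, 8]
  [6, 3, 0]

This is the Floyd-Warshall all-pairs shortest-path computation. For each intermediate vertex k = 0, 1, …, 2, update dist[i][j] ← min(dist[i][j], dist[i][k] + dist[k][j]). The final matrix gives, for each (i, j), the minimum total weight of any directed path from i to j (possibly empty when i = j).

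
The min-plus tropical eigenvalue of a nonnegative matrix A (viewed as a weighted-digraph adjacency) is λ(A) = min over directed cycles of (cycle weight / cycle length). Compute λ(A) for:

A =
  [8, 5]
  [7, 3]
λ(A) = 3

Enumerate directed cycles and compute their means (weight / length). Sample:
  cycle 0 → 0: weight = 8, length = 1, mean = 8/1 ≈ 8.000
  cycle 1 → 1: weight = 3, length = 1, mean = 3/1 ≈ 3.000
  cycle 0 → 1 → 0: weight = 12, length = 2, mean = 12/2 ≈ 6.000
  cycle 1 → 0 → 1: weight = 12, length = 2, mean = 12/2 ≈ 6.000
Minimum mean = 3.000, attained e.g. along the cycle 1 → 1 with weight 3 and length 1. So λ(A) = 3/1 = 3.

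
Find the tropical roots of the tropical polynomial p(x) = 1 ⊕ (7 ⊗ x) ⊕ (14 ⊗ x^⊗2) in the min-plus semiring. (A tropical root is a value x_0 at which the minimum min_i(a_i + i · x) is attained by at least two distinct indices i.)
Roots: {-7, -6}

Each tropical root is a break point of the lower envelope of the lines y = a_i + i · x (there are 3 lines, with slopes 0, 1, ..., 2). Only the lines that attain the minimum somewhere contribute to roots; other lines are dominated. Here the surviving (envelope) indices are i = 2, i = 1, i = 0.
Intersections between consecutive envelope lines give the roots: for adjacent envelope indices i < j the intersection is x = (a_i − a_j) / (j − i). Reading off the sorted break points: {-7, -6}.
Verification: at each break x_0, at least two indices attain the minimum of min_i(a_i + i · x_0).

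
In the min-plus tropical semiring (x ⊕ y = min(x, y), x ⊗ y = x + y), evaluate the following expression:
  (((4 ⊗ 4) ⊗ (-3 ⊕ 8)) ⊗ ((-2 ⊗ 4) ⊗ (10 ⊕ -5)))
(((4 ⊗ 4) ⊗ (-3 ⊕ 8)) ⊗ ((-2 ⊗ 4) ⊗ (10 ⊕ -5))) = 2

Expand innermost to outermost. Recall ⊕ takes the minimum of its arguments and ⊗ takes their sum. Working out the expression (((4 ⊗ 4) ⊗ (-3 ⊕ 8)) ⊗ ((-2 ⊗ 4) ⊗ (10 ⊕ -5))) gives 2.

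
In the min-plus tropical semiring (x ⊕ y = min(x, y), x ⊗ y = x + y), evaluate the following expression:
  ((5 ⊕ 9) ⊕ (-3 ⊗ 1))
((5 ⊕ 9) ⊕ (-3 ⊗ 1)) = -2

Expand innermost to outermost. Recall ⊕ takes the minimum of its arguments and ⊗ takes their sum. Working out the expression ((5 ⊕ 9) ⊕ (-3 ⊗ 1)) gives -2.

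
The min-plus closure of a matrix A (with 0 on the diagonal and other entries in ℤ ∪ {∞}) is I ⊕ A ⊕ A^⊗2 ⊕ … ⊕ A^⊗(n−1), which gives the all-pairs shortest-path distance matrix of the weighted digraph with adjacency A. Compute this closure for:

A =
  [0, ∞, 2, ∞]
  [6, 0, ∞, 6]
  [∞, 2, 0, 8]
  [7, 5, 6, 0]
Closure =
  [0, 4, 2, 10]
  [6, 0, 8, 6]
  [8, 2, 0, 8]
  [7, 5, 6, 0]

This is the Floyd-Warshall all-pairs shortest-path computation. For each intermediate vertex k = 0, 1, …, 3, update dist[i][j] ← min(dist[i][j], dist[i][k] + dist[k][j]). The final matrix gives, for each (i, j), the minimum total weight of any directed path from i to j (possibly empty when i = j).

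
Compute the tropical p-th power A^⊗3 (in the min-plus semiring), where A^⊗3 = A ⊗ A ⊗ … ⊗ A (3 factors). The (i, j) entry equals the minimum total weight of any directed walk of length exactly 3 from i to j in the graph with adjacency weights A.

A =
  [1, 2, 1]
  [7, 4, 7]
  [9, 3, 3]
A^⊗3 =
  [3, 4, 3]
  [9, 10, 9]
  [11, 9, 9]

Each entry (A^⊗3)_ij equals the minimum over all length-3 walks i = v_0 → v_1 → … → v_3 = j of Σ_t A[v_t][v_{t+1}]. For example, for (i, j) = (0, 2) we minimise over 9 possible intermediate vertex sequences; the minimum is 3, attained along the walk 0 → 0 → 0 → 2.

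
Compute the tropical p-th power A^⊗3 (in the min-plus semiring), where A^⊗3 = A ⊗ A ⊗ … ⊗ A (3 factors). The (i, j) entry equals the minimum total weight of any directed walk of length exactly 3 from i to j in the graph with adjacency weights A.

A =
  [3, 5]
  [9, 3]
A^⊗3 =
  [9, 11]
  [15, 9]

Each entry (A^⊗3)_ij equals the minimum over all length-3 walks i = v_0 → v_1 → … → v_3 = j of Σ_t A[v_t][v_{t+1}]. For example, for (i, j) = (0, 1) we minimise over 4 possible intermediate vertex sequences; the minimum is 11, attained along the walk 0 → 0 → 0 → 1.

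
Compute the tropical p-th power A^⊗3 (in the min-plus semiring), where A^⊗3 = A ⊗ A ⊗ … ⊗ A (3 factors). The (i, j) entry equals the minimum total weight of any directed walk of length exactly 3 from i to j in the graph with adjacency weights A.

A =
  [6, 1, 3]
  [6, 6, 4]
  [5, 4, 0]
A^⊗3 =
  [8, 7, 3]
  [9, 8, 4]
  [5, 4, 0]

Each entry (A^⊗3)_ij equals the minimum over all length-3 walks i = v_0 → v_1 → … → v_3 = j of Σ_t A[v_t][v_{t+1}]. For example, for (i, j) = (0, 2) we minimise over 9 possible intermediate vertex sequences; the minimum is 3, attained along the walk 0 → 2 → 2 → 2.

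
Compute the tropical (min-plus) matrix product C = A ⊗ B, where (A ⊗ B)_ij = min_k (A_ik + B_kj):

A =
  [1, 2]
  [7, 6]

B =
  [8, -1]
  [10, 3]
A ⊗ B =
  [9, 0]
  [15, 6]

Apply the min-plus product entry-by-entry:
  C[0][0] = min over k of (A[0][0] + B[0][0] = 1 + 8 = 9, A[0][1] + B[1][0] = 2 + 10 = 12) = 9 (attained at k = 0)
  C[0][1] = min over k of (A[0][0] + B[0][1] = 1 + -1 = 0, A[0][1] + B[1][1] = 2 + 3 = 5) = 0 (attained at k = 0)
  C[1][0] = min over k of (A[1][0] + B[0][0] = 7 + 8 = 15, A[1][1] + B[1][0] = 6 + 10 = 16) = 15 (attained at k = 0)
  C[1][1] = min over k of (A[1][0] + B[0][1] = 7 + -1 = 6, A[1][1] + B[1][1] = 6 + 3 = 9) = 6 (attained at k = 0)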